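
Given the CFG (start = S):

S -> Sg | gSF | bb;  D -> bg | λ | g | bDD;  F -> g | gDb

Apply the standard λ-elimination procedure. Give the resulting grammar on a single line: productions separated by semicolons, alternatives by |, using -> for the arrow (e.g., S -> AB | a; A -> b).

S -> Sg | bb | gSF; D -> b | g | bD | bg | bDD; F -> g | gb | gDb

Nullable set: {D}.
Drop D -> λ.
D -> bDD: D, D nullable, giving b | bD | bDD.
F -> gDb: D nullable, giving gDb | gb.
Unchanged (no nullable symbols): S -> Sg; S -> bb; S -> gSF; D -> bg; D -> g; F -> g.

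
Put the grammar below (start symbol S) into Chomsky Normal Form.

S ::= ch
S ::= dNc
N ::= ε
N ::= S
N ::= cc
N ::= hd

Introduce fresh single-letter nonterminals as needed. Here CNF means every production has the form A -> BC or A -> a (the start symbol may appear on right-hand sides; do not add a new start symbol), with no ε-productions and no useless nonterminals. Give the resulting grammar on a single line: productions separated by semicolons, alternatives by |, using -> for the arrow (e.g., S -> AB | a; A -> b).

S -> AB | CA | CE; A -> c; B -> h; C -> d; D -> NA; E -> NA; N -> AA | AB | BC | CA | CD

Nullable: {N}; after ε-elimination: S -> ch | dc | dNc; N -> S | cc | hd.
After unit-elimination: S -> ch | dc | dNc; N -> cc | ch | dc | hd | dNc.
TERM: introduce A -> c, C -> d, B -> h and substitute in every rule of length ≥2.
BIN: N -> CNA becomes N -> CD, D -> NA; S -> CNA becomes S -> CE, E -> NA.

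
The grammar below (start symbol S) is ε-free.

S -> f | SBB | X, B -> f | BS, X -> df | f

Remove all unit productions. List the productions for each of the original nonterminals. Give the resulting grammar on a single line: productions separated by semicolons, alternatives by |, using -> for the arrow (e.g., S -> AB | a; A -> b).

S -> f | df | SBB; B -> f | BS; X -> f | df

Unit productions: S->X.
Unit pairs (A ⇒* B via units): (S,X).
S: inherits non-unit rules of {S, X} → SBB | df | f.
B: inherits non-unit rules of {B} → BS | f.
X: inherits non-unit rules of {X} → df | f.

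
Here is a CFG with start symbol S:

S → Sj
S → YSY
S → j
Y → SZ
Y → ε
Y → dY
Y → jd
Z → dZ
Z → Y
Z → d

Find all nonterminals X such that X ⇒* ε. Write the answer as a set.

Directly nullable (have an ε-rule): {Y}.
Z is nullable via Z -> Y (every symbol on the right is already known nullable).
Not nullable: S — each has a terminal in every rule's right-hand side or depends on a non-nullable symbol.

{Y, Z}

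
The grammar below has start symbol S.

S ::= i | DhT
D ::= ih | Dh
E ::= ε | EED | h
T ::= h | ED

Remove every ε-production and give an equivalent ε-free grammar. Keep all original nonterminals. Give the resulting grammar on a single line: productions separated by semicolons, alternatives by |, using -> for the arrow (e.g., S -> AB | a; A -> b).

Nullable set: {E}.
Drop E -> ε.
E -> EED: E, E nullable, giving D | ED | EED.
T -> ED: E nullable, giving D | ED.
Unchanged (no nullable symbols): S -> DhT; S -> i; D -> Dh; D -> ih; E -> h; T -> h.

S -> i | DhT; D -> Dh | ih; E -> D | h | ED | EED; T -> D | h | ED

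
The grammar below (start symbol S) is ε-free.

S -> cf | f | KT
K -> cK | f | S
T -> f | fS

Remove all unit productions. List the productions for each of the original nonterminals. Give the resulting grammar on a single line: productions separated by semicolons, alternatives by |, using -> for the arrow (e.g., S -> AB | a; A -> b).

S -> f | KT | cf; K -> f | KT | cK | cf; T -> f | fS

Unit productions: K->S.
Unit pairs (A ⇒* B via units): (K,S).
S: inherits non-unit rules of {S} → KT | cf | f.
K: inherits non-unit rules of {K, S} → KT | cK | cf | f.
T: inherits non-unit rules of {T} → f | fS.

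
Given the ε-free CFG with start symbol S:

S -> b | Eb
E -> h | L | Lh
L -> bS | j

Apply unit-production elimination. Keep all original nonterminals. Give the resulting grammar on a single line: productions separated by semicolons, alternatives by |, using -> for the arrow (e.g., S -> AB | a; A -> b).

Unit productions: E->L.
Unit pairs (A ⇒* B via units): (E,L).
S: inherits non-unit rules of {S} → Eb | b.
E: inherits non-unit rules of {E, L} → Lh | bS | h | j.
L: inherits non-unit rules of {L} → bS | j.

S -> b | Eb; E -> h | j | Lh | bS; L -> j | bS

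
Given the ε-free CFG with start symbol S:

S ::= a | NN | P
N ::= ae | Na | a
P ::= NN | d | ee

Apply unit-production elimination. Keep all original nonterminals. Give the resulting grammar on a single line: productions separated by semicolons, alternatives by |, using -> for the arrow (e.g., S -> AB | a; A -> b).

Unit productions: S->P.
Unit pairs (A ⇒* B via units): (S,P).
S: inherits non-unit rules of {P, S} → NN | a | d | ee.
N: inherits non-unit rules of {N} → Na | a | ae.
P: inherits non-unit rules of {P} → NN | d | ee.

S -> a | d | NN | ee; N -> a | Na | ae; P -> d | NN | ee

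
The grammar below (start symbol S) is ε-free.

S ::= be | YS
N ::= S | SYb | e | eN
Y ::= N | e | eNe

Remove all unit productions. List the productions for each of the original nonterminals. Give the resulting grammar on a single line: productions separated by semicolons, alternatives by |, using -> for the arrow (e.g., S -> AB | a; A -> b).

S -> YS | be; N -> e | YS | be | eN | SYb; Y -> e | YS | be | eN | SYb | eNe

Unit productions: N->S, Y->N.
Unit pairs (A ⇒* B via units): (N,S), (Y,N), (Y,S).
S: inherits non-unit rules of {S} → YS | be.
N: inherits non-unit rules of {N, S} → SYb | YS | be | e | eN.
Y: inherits non-unit rules of {N, S, Y} → SYb | YS | be | e | eN | eNe.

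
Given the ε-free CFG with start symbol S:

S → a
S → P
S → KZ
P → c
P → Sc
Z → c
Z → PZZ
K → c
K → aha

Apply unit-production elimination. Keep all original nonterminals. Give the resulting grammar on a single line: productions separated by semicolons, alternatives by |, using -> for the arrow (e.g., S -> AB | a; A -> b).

S -> a | c | KZ | Sc; K -> c | aha; P -> c | Sc; Z -> c | PZZ

Unit productions: S->P.
Unit pairs (A ⇒* B via units): (S,P).
S: inherits non-unit rules of {P, S} → KZ | Sc | a | c.
K: inherits non-unit rules of {K} → aha | c.
P: inherits non-unit rules of {P} → Sc | c.
Z: inherits non-unit rules of {Z} → PZZ | c.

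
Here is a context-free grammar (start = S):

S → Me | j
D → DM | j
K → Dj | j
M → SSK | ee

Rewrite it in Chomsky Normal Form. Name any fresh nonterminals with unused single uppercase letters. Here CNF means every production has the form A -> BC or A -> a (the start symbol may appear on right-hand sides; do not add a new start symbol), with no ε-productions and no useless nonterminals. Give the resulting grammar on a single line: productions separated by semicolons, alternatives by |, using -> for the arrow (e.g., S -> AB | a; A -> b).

S -> j | MB; A -> j; B -> e; C -> SK; D -> j | DM; K -> j | DA; M -> BB | SC

No ε-productions.
No unit productions to eliminate.
TERM: introduce B -> e, A -> j and substitute in every rule of length ≥2.
BIN: M -> SSK becomes M -> SC, C -> SK.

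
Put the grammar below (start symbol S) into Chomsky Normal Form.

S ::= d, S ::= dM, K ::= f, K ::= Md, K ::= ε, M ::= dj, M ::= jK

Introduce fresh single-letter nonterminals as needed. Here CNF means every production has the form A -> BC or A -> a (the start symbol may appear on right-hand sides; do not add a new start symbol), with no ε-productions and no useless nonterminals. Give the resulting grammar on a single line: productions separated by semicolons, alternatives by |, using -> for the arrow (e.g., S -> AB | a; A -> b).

S -> d | AM; A -> d; B -> j; K -> f | MA; M -> j | AB | BK

Nullable: {K}; after ε-elimination: S -> d | dM; K -> f | Md; M -> j | dj | jK.
No unit productions to eliminate.
TERM: introduce A -> d, B -> j and substitute in every rule of length ≥2.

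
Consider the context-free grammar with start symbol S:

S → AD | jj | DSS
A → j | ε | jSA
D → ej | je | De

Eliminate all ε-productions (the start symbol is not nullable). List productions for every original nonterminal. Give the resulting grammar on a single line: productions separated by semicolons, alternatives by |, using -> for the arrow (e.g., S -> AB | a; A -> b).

S -> D | AD | jj | DSS; A -> j | jS | jSA; D -> De | ej | je

Nullable set: {A}.
S -> AD: A nullable, giving AD | D.
Drop A -> ε.
A -> jSA: A nullable, giving jS | jSA.
Unchanged (no nullable symbols): S -> DSS; S -> jj; A -> j; D -> De; D -> ej; D -> je.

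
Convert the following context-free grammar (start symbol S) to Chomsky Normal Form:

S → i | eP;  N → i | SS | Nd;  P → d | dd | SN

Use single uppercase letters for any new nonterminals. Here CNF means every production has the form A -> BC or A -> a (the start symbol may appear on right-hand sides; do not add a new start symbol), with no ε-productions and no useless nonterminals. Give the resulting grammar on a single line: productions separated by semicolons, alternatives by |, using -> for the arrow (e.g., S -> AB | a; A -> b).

No ε-productions.
No unit productions to eliminate.
TERM: introduce A -> d, B -> e and substitute in every rule of length ≥2.

S -> i | BP; A -> d; B -> e; N -> i | NA | SS; P -> d | AA | SN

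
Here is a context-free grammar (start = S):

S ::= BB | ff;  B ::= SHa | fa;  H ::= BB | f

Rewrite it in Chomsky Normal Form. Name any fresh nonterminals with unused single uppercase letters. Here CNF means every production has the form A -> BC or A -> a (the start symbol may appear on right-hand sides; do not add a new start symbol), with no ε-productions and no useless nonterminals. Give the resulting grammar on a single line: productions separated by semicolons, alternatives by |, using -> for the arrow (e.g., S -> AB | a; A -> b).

No ε-productions.
No unit productions to eliminate.
TERM: introduce A -> a, C -> f and substitute in every rule of length ≥2.
BIN: B -> SHA becomes B -> SD, D -> HA.

S -> BB | CC; A -> a; B -> CA | SD; C -> f; D -> HA; H -> f | BB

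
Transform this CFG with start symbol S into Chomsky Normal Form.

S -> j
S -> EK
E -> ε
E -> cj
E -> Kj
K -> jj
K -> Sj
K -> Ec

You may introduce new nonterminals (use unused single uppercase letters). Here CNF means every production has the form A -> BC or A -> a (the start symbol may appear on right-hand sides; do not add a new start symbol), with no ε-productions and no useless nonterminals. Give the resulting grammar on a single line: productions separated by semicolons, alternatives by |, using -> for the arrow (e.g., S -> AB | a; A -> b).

Nullable: {E}; after ε-elimination: S -> K | j | EK; E -> Kj | cj; K -> c | Ec | Sj | jj.
After unit-elimination: S -> c | j | EK | Ec | Sj | jj; E -> Kj | cj; K -> c | Ec | Sj | jj.
TERM: introduce B -> c, A -> j and substitute in every rule of length ≥2.

S -> c | j | AA | EB | EK | SA; A -> j; B -> c; E -> BA | KA; K -> c | AA | EB | SA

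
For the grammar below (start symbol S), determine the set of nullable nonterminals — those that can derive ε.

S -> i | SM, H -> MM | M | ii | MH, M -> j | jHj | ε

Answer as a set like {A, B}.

Directly nullable (have an ε-rule): {M}.
H is nullable via H -> M (every symbol on the right is already known nullable).
Not nullable: S — each has a terminal in every rule's right-hand side or depends on a non-nullable symbol.

{H, M}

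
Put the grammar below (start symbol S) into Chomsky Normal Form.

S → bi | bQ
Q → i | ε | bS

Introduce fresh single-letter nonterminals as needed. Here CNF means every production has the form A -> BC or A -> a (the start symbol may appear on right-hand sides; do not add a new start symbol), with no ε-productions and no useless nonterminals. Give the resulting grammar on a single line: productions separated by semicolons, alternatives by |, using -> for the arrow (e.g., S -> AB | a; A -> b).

Nullable: {Q}; after ε-elimination: S -> b | bQ | bi; Q -> i | bS.
No unit productions to eliminate.
TERM: introduce A -> b, B -> i and substitute in every rule of length ≥2.

S -> b | AB | AQ; A -> b; B -> i; Q -> i | AS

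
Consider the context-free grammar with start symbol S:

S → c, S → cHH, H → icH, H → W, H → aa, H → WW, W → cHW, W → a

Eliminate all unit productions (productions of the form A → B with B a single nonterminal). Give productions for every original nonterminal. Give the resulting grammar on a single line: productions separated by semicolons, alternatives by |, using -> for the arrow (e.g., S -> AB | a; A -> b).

Unit productions: H->W.
Unit pairs (A ⇒* B via units): (H,W).
S: inherits non-unit rules of {S} → c | cHH.
H: inherits non-unit rules of {H, W} → WW | a | aa | cHW | icH.
W: inherits non-unit rules of {W} → a | cHW.

S -> c | cHH; H -> a | WW | aa | cHW | icH; W -> a | cHW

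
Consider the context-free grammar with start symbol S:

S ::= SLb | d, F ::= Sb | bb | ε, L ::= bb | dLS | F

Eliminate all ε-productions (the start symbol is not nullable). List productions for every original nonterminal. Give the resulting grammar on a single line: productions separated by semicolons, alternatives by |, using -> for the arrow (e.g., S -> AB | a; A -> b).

Nullable set: {F, L}.
S -> SLb: L nullable, giving SLb | Sb.
Drop F -> ε.
L -> F: F nullable, giving F.
L -> dLS: L nullable, giving dLS | dS.
Unchanged (no nullable symbols): S -> d; F -> Sb; F -> bb; L -> bb.

S -> d | Sb | SLb; F -> Sb | bb; L -> F | bb | dS | dLS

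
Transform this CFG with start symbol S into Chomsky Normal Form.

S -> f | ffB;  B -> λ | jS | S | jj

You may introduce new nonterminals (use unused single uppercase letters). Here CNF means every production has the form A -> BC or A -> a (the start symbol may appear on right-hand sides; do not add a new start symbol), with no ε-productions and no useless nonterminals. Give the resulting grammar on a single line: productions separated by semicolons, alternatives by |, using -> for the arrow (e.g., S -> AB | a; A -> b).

S -> f | AA | AE; A -> f; B -> f | AA | AD | CC | CS; C -> j; D -> AB; E -> AB

Nullable: {B}; after ε-elimination: S -> f | ff | ffB; B -> S | jS | jj.
After unit-elimination: S -> f | ff | ffB; B -> f | ff | jS | jj | ffB.
TERM: introduce A -> f, C -> j and substitute in every rule of length ≥2.
BIN: B -> AAB becomes B -> AD, D -> AB; S -> AAB becomes S -> AE, E -> AB.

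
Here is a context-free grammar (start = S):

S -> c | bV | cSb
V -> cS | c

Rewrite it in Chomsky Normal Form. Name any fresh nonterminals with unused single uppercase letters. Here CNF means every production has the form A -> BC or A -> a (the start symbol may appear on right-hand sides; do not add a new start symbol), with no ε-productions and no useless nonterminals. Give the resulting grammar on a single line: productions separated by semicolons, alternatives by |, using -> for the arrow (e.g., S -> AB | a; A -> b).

S -> c | AV | BC; A -> b; B -> c; C -> SA; V -> c | BS

No ε-productions.
No unit productions to eliminate.
TERM: introduce A -> b, B -> c and substitute in every rule of length ≥2.
BIN: S -> BSA becomes S -> BC, C -> SA.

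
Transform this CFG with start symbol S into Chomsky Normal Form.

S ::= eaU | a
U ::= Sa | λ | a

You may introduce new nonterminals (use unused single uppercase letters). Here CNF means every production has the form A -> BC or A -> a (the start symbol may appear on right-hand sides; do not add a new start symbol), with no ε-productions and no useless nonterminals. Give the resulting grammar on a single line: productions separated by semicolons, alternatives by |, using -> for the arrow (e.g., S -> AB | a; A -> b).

S -> a | AB | AC; A -> e; B -> a; C -> BU; U -> a | SB

Nullable: {U}; after ε-elimination: S -> a | ea | eaU; U -> a | Sa.
No unit productions to eliminate.
TERM: introduce B -> a, A -> e and substitute in every rule of length ≥2.
BIN: S -> ABU becomes S -> AC, C -> BU.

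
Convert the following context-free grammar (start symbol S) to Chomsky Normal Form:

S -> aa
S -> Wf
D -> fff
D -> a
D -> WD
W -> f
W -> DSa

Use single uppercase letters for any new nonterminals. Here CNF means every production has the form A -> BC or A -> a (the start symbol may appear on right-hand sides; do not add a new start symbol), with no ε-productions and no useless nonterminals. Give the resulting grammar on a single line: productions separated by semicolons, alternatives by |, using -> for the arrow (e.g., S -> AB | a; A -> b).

No ε-productions.
No unit productions to eliminate.
TERM: introduce B -> a, A -> f and substitute in every rule of length ≥2.
BIN: D -> AAA becomes D -> AC, C -> AA; W -> DSB becomes W -> DE, E -> SB.

S -> BB | WA; A -> f; B -> a; C -> AA; D -> a | AC | WD; E -> SB; W -> f | DE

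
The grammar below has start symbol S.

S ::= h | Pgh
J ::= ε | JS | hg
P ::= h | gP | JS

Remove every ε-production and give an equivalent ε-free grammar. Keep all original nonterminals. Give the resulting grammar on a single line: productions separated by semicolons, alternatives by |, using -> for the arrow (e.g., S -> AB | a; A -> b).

Nullable set: {J}.
Drop J -> ε.
J -> JS: J nullable, giving JS | S.
P -> JS: J nullable, giving JS | S.
Unchanged (no nullable symbols): S -> Pgh; S -> h; J -> hg; P -> gP; P -> h.

S -> h | Pgh; J -> S | JS | hg; P -> S | h | JS | gP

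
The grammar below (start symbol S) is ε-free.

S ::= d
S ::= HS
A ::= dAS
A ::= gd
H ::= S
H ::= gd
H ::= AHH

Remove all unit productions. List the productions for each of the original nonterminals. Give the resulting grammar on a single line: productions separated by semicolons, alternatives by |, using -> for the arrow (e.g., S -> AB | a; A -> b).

S -> d | HS; A -> gd | dAS; H -> d | HS | gd | AHH

Unit productions: H->S.
Unit pairs (A ⇒* B via units): (H,S).
S: inherits non-unit rules of {S} → HS | d.
A: inherits non-unit rules of {A} → dAS | gd.
H: inherits non-unit rules of {H, S} → AHH | HS | d | gd.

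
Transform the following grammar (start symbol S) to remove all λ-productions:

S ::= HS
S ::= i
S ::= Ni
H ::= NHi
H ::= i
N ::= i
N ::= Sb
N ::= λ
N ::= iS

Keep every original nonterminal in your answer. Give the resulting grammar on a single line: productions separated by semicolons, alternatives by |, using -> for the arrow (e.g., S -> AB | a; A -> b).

S -> i | HS | Ni; H -> i | Hi | NHi; N -> i | Sb | iS

Nullable set: {N}.
S -> Ni: N nullable, giving Ni | i.
H -> NHi: N nullable, giving Hi | NHi.
Drop N -> λ.
Unchanged (no nullable symbols): S -> HS; S -> i; H -> i; N -> Sb; N -> i; N -> iS.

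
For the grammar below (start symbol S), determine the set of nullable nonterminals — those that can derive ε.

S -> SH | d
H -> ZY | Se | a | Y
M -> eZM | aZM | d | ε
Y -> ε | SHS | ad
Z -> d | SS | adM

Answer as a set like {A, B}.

Directly nullable (have an ε-rule): {M, Y}.
H is nullable via H -> Y (every symbol on the right is already known nullable).
Not nullable: S, Z — each has a terminal in every rule's right-hand side or depends on a non-nullable symbol.

{H, M, Y}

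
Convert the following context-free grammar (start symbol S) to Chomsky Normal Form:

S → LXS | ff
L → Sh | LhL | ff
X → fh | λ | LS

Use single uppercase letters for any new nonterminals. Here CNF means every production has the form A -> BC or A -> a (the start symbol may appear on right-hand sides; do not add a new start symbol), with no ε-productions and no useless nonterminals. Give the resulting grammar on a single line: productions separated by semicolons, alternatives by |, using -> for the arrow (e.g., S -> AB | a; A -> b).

S -> BB | LD | LS; A -> h; B -> f; C -> AL; D -> XS; L -> BB | LC | SA; X -> BA | LS

Nullable: {X}; after ε-elimination: S -> LS | ff | LXS; L -> Sh | ff | LhL; X -> LS | fh.
No unit productions to eliminate.
TERM: introduce B -> f, A -> h and substitute in every rule of length ≥2.
BIN: L -> LAL becomes L -> LC, C -> AL; S -> LXS becomes S -> LD, D -> XS.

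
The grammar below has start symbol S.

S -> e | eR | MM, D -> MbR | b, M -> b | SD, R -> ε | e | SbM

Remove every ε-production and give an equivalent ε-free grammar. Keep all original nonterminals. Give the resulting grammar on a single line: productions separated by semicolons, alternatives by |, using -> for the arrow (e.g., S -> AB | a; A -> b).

Nullable set: {R}.
S -> eR: R nullable, giving e | eR.
D -> MbR: R nullable, giving Mb | MbR.
Drop R -> ε.
Unchanged (no nullable symbols): S -> MM; S -> e; D -> b; M -> SD; M -> b; R -> SbM; R -> e.

S -> e | MM | eR; D -> b | Mb | MbR; M -> b | SD; R -> e | SbM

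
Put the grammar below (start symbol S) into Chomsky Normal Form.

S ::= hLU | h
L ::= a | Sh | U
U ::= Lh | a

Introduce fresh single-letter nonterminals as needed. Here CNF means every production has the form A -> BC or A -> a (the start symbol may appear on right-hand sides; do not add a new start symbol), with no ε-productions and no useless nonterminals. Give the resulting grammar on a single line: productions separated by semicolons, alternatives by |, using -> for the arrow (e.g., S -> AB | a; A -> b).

No ε-productions.
After unit-elimination: S -> h | hLU; L -> a | Lh | Sh; U -> a | Lh.
TERM: introduce A -> h and substitute in every rule of length ≥2.
BIN: S -> ALU becomes S -> AB, B -> LU.

S -> h | AB; A -> h; B -> LU; L -> a | LA | SA; U -> a | LA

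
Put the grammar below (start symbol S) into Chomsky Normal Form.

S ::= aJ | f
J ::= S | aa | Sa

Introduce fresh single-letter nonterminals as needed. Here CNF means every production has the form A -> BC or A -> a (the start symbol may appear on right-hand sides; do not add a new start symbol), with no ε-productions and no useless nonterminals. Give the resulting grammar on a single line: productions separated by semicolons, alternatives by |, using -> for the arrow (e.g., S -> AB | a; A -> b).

S -> f | AJ; A -> a; J -> f | AA | AJ | SA

No ε-productions.
After unit-elimination: S -> f | aJ; J -> f | Sa | aJ | aa.
TERM: introduce A -> a and substitute in every rule of length ≥2.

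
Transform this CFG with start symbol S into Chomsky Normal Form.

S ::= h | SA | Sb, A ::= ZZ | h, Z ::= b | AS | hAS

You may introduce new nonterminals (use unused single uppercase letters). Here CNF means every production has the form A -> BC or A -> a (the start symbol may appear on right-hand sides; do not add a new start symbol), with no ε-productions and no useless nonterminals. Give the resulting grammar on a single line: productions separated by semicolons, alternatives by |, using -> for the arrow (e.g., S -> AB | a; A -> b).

S -> h | SA | SB; A -> h | ZZ; B -> b; C -> h; D -> AS; Z -> b | AS | CD

No ε-productions.
No unit productions to eliminate.
TERM: introduce B -> b, C -> h and substitute in every rule of length ≥2.
BIN: Z -> CAS becomes Z -> CD, D -> AS.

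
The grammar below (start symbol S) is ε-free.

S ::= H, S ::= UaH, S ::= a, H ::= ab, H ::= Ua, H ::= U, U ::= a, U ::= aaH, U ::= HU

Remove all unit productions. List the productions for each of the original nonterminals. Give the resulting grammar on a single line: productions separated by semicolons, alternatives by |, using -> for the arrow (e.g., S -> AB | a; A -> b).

S -> a | HU | Ua | ab | UaH | aaH; H -> a | HU | Ua | ab | aaH; U -> a | HU | aaH

Unit productions: H->U, S->H.
Unit pairs (A ⇒* B via units): (H,U), (S,H), (S,U).
S: inherits non-unit rules of {H, S, U} → HU | Ua | UaH | a | aaH | ab.
H: inherits non-unit rules of {H, U} → HU | Ua | a | aaH | ab.
U: inherits non-unit rules of {U} → HU | a | aaH.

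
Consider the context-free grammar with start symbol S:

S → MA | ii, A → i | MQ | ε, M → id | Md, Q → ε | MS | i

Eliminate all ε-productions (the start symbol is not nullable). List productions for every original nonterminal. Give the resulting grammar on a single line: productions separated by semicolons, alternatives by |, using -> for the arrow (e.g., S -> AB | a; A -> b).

Nullable set: {A, Q}.
S -> MA: A nullable, giving M | MA.
Drop A -> ε.
A -> MQ: Q nullable, giving M | MQ.
Drop Q -> ε.
Unchanged (no nullable symbols): S -> ii; A -> i; M -> Md; M -> id; Q -> MS; Q -> i.

S -> M | MA | ii; A -> M | i | MQ; M -> Md | id; Q -> i | MS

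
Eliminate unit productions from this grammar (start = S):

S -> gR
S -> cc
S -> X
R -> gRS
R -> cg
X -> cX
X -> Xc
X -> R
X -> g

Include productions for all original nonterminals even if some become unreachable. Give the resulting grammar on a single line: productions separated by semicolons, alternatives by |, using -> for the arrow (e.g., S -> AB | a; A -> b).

S -> g | Xc | cX | cc | cg | gR | gRS; R -> cg | gRS; X -> g | Xc | cX | cg | gRS

Unit productions: S->X, X->R.
Unit pairs (A ⇒* B via units): (S,R), (S,X), (X,R).
S: inherits non-unit rules of {R, S, X} → Xc | cX | cc | cg | g | gR | gRS.
R: inherits non-unit rules of {R} → cg | gRS.
X: inherits non-unit rules of {R, X} → Xc | cX | cg | g | gRS.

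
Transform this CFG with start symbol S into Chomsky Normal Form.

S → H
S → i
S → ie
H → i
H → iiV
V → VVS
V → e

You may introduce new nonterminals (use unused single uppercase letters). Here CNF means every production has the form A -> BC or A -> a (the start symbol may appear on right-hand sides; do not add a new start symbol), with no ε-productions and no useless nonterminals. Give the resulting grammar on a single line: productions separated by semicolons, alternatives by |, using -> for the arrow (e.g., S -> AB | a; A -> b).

S -> i | AB | AD; A -> i; B -> e; D -> AV; E -> VS; V -> e | VE

No ε-productions.
After unit-elimination: S -> i | ie | iiV; H -> i | iiV; V -> e | VVS.
TERM: introduce B -> e, A -> i and substitute in every rule of length ≥2.
BIN: H -> AAV becomes H -> AC, C -> AV; S -> AAV becomes S -> AD, D -> AV; V -> VVS becomes V -> VE, E -> VS.
Drop unreachable/unproductive: H.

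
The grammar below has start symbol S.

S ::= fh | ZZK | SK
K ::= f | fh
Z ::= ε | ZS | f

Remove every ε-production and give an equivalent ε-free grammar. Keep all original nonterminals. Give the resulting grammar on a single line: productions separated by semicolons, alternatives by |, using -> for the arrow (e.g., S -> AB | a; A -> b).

Nullable set: {Z}.
S -> ZZK: Z, Z nullable, giving K | ZK | ZZK.
Drop Z -> ε.
Z -> ZS: Z nullable, giving S | ZS.
Unchanged (no nullable symbols): S -> SK; S -> fh; K -> f; K -> fh; Z -> f.

S -> K | SK | ZK | fh | ZZK; K -> f | fh; Z -> S | f | ZS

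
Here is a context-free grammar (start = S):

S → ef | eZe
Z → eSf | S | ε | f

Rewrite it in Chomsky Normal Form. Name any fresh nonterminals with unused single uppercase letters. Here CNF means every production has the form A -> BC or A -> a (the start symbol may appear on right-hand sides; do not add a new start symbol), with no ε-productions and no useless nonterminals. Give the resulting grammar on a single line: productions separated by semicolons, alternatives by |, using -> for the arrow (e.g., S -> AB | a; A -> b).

Nullable: {Z}; after ε-elimination: S -> ee | ef | eZe; Z -> S | f | eSf.
After unit-elimination: S -> ee | ef | eZe; Z -> f | ee | ef | eSf | eZe.
TERM: introduce A -> e, B -> f and substitute in every rule of length ≥2.
BIN: S -> AZA becomes S -> AC, C -> ZA; Z -> ASB becomes Z -> AD, D -> SB; Z -> AZA becomes Z -> AE, E -> ZA.

S -> AA | AB | AC; A -> e; B -> f; C -> ZA; D -> SB; E -> ZA; Z -> f | AA | AB | AD | AE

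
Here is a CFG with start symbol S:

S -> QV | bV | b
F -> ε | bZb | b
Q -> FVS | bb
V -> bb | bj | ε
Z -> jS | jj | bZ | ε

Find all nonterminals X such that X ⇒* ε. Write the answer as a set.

{F, V, Z}

Directly nullable (have an ε-rule): {F, V, Z}.
Not nullable: Q, S — each has a terminal in every rule's right-hand side or depends on a non-nullable symbol.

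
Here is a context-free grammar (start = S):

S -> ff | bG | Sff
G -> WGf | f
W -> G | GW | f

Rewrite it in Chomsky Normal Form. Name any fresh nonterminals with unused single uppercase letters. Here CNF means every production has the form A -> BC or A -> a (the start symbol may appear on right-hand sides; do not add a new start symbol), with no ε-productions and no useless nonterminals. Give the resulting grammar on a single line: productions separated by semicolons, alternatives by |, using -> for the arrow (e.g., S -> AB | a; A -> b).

S -> AA | BG | SD; A -> f; B -> b; C -> GA; D -> AA; E -> GA; G -> f | WC; W -> f | GW | WE

No ε-productions.
After unit-elimination: S -> bG | ff | Sff; G -> f | WGf; W -> f | GW | WGf.
TERM: introduce B -> b, A -> f and substitute in every rule of length ≥2.
BIN: G -> WGA becomes G -> WC, C -> GA; S -> SAA becomes S -> SD, D -> AA; W -> WGA becomes W -> WE, E -> GA.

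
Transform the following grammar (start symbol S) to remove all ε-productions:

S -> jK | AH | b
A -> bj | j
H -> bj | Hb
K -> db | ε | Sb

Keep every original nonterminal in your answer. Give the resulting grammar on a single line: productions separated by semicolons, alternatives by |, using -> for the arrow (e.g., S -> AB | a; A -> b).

Nullable set: {K}.
S -> jK: K nullable, giving j | jK.
Drop K -> ε.
Unchanged (no nullable symbols): S -> AH; S -> b; A -> bj; A -> j; H -> Hb; H -> bj; K -> Sb; K -> db.

S -> b | j | AH | jK; A -> j | bj; H -> Hb | bj; K -> Sb | db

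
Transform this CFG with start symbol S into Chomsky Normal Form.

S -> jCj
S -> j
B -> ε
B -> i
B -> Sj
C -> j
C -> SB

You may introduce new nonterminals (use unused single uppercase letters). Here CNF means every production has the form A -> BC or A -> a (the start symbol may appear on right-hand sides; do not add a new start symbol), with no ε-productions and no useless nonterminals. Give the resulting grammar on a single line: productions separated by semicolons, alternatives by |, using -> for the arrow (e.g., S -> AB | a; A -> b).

S -> j | AE; A -> j; B -> i | SA; C -> j | AD | SB; D -> CA; E -> CA

Nullable: {B}; after ε-elimination: S -> j | jCj; B -> i | Sj; C -> S | j | SB.
After unit-elimination: S -> j | jCj; B -> i | Sj; C -> j | SB | jCj.
TERM: introduce A -> j and substitute in every rule of length ≥2.
BIN: C -> ACA becomes C -> AD, D -> CA; S -> ACA becomes S -> AE, E -> CA.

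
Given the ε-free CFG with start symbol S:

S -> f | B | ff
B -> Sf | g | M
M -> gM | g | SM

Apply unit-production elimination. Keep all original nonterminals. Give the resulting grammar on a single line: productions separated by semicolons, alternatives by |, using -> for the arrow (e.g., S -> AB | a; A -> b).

Unit productions: B->M, S->B.
Unit pairs (A ⇒* B via units): (B,M), (S,B), (S,M).
S: inherits non-unit rules of {B, M, S} → SM | Sf | f | ff | g | gM.
B: inherits non-unit rules of {B, M} → SM | Sf | g | gM.
M: inherits non-unit rules of {M} → SM | g | gM.

S -> f | g | SM | Sf | ff | gM; B -> g | SM | Sf | gM; M -> g | SM | gM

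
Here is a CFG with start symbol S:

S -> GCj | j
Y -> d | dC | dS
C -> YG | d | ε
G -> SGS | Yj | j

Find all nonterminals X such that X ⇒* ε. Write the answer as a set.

{C}

Directly nullable (have an ε-rule): {C}.
Not nullable: G, S, Y — each has a terminal in every rule's right-hand side or depends on a non-nullable symbol.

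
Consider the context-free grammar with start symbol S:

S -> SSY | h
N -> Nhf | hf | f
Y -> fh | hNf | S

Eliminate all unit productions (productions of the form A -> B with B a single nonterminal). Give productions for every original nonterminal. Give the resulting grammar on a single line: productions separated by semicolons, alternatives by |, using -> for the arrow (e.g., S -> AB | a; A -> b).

S -> h | SSY; N -> f | hf | Nhf; Y -> h | fh | SSY | hNf

Unit productions: Y->S.
Unit pairs (A ⇒* B via units): (Y,S).
S: inherits non-unit rules of {S} → SSY | h.
N: inherits non-unit rules of {N} → Nhf | f | hf.
Y: inherits non-unit rules of {S, Y} → SSY | fh | h | hNf.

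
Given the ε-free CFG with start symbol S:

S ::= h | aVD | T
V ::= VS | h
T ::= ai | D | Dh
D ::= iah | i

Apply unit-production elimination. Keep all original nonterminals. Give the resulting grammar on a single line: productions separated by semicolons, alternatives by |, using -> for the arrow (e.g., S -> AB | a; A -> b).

S -> h | i | Dh | ai | aVD | iah; D -> i | iah; T -> i | Dh | ai | iah; V -> h | VS

Unit productions: S->T, T->D.
Unit pairs (A ⇒* B via units): (S,D), (S,T), (T,D).
S: inherits non-unit rules of {D, S, T} → Dh | aVD | ai | h | i | iah.
D: inherits non-unit rules of {D} → i | iah.
T: inherits non-unit rules of {D, T} → Dh | ai | i | iah.
V: inherits non-unit rules of {V} → VS | h.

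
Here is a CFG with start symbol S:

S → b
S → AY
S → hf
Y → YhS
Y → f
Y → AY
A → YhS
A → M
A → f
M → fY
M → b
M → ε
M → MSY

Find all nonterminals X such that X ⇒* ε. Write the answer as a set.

Directly nullable (have an ε-rule): {M}.
A is nullable via A -> M (every symbol on the right is already known nullable).
Not nullable: S, Y — each has a terminal in every rule's right-hand side or depends on a non-nullable symbol.

{A, M}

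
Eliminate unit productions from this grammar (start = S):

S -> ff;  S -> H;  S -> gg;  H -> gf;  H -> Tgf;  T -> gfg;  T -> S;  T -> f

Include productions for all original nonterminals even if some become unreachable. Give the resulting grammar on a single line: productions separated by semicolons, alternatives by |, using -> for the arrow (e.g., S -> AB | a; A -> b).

S -> ff | gf | gg | Tgf; H -> gf | Tgf; T -> f | ff | gf | gg | Tgf | gfg

Unit productions: S->H, T->S.
Unit pairs (A ⇒* B via units): (S,H), (T,H), (T,S).
S: inherits non-unit rules of {H, S} → Tgf | ff | gf | gg.
H: inherits non-unit rules of {H} → Tgf | gf.
T: inherits non-unit rules of {H, S, T} → Tgf | f | ff | gf | gfg | gg.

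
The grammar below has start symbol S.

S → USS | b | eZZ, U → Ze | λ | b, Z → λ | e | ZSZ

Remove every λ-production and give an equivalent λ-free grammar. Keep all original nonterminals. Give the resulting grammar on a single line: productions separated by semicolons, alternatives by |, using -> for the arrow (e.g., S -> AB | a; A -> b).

Nullable set: {U, Z}.
S -> USS: U nullable, giving SS | USS.
S -> eZZ: Z, Z nullable, giving e | eZ | eZZ.
Drop U -> λ.
U -> Ze: Z nullable, giving Ze | e.
Drop Z -> λ.
Z -> ZSZ: Z, Z nullable, giving S | SZ | ZS | ZSZ.
Unchanged (no nullable symbols): S -> b; U -> b; Z -> e.

S -> b | e | SS | eZ | USS | eZZ; U -> b | e | Ze; Z -> S | e | SZ | ZS | ZSZ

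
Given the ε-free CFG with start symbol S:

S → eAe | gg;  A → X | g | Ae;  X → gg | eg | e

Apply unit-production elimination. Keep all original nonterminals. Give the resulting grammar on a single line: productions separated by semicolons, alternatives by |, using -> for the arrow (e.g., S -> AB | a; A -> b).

Unit productions: A->X.
Unit pairs (A ⇒* B via units): (A,X).
S: inherits non-unit rules of {S} → eAe | gg.
A: inherits non-unit rules of {A, X} → Ae | e | eg | g | gg.
X: inherits non-unit rules of {X} → e | eg | gg.

S -> gg | eAe; A -> e | g | Ae | eg | gg; X -> e | eg | gg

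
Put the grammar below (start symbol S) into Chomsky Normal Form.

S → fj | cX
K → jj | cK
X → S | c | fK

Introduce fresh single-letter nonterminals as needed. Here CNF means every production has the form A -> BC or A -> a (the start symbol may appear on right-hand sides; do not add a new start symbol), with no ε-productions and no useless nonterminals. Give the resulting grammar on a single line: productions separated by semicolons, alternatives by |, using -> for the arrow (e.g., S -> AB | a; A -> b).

S -> AX | CB; A -> c; B -> j; C -> f; K -> AK | BB; X -> c | AX | CB | CK

No ε-productions.
After unit-elimination: S -> cX | fj; K -> cK | jj; X -> c | cX | fK | fj.
TERM: introduce A -> c, C -> f, B -> j and substitute in every rule of length ≥2.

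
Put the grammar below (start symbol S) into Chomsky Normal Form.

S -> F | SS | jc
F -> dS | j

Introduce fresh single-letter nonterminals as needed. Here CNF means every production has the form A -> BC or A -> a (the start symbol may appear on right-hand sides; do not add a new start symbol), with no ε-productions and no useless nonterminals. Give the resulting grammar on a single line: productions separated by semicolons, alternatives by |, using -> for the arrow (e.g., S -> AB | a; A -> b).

No ε-productions.
After unit-elimination: S -> j | SS | dS | jc; F -> j | dS.
TERM: introduce C -> c, A -> d, B -> j and substitute in every rule of length ≥2.
Drop unreachable/unproductive: F.

S -> j | AS | BC | SS; A -> d; B -> j; C -> c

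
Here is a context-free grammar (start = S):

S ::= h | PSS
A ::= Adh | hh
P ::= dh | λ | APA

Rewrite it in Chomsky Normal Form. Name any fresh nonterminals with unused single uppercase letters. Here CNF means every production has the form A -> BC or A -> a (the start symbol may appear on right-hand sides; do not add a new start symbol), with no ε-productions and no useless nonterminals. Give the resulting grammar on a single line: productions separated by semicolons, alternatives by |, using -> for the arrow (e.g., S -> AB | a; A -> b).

S -> h | PF | SS; A -> AD | CC; B -> d; C -> h; D -> BC; E -> PA; F -> SS; P -> AA | AE | BC

Nullable: {P}; after ε-elimination: S -> h | SS | PSS; A -> hh | Adh; P -> AA | dh | APA.
No unit productions to eliminate.
TERM: introduce B -> d, C -> h and substitute in every rule of length ≥2.
BIN: A -> ABC becomes A -> AD, D -> BC; P -> APA becomes P -> AE, E -> PA; S -> PSS becomes S -> PF, F -> SS.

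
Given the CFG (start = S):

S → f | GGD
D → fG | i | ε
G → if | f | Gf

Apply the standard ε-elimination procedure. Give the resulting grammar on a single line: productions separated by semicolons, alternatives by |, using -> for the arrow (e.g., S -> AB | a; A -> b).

Nullable set: {D}.
S -> GGD: D nullable, giving GG | GGD.
Drop D -> ε.
Unchanged (no nullable symbols): S -> f; D -> fG; D -> i; G -> Gf; G -> f; G -> if.

S -> f | GG | GGD; D -> i | fG; G -> f | Gf | if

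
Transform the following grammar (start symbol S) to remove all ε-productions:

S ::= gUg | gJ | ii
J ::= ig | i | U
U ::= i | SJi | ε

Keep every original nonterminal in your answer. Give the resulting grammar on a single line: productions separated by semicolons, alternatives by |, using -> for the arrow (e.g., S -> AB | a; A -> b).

S -> g | gJ | gg | ii | gUg; J -> U | i | ig; U -> i | Si | SJi

Nullable set: {J, U}.
S -> gJ: J nullable, giving g | gJ.
S -> gUg: U nullable, giving gUg | gg.
J -> U: U nullable, giving U.
Drop U -> ε.
U -> SJi: J nullable, giving SJi | Si.
Unchanged (no nullable symbols): S -> ii; J -> i; J -> ig; U -> i.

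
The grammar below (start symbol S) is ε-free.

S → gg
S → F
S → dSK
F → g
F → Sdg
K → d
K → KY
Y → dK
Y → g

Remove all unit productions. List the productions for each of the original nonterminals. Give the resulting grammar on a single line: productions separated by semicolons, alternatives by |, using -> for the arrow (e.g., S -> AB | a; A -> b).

Unit productions: S->F.
Unit pairs (A ⇒* B via units): (S,F).
S: inherits non-unit rules of {F, S} → Sdg | dSK | g | gg.
F: inherits non-unit rules of {F} → Sdg | g.
K: inherits non-unit rules of {K} → KY | d.
Y: inherits non-unit rules of {Y} → dK | g.

S -> g | gg | Sdg | dSK; F -> g | Sdg; K -> d | KY; Y -> g | dK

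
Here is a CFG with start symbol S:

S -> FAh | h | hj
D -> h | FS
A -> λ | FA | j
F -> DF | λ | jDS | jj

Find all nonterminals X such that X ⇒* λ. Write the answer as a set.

{A, F}

Directly nullable (have an ε-rule): {A, F}.
Not nullable: D, S — each has a terminal in every rule's right-hand side or depends on a non-nullable symbol.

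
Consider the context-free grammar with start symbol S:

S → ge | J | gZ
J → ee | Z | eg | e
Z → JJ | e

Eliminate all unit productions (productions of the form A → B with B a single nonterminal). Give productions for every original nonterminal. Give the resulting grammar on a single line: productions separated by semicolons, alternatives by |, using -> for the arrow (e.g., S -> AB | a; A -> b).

S -> e | JJ | ee | eg | gZ | ge; J -> e | JJ | ee | eg; Z -> e | JJ

Unit productions: J->Z, S->J.
Unit pairs (A ⇒* B via units): (J,Z), (S,J), (S,Z).
S: inherits non-unit rules of {J, S, Z} → JJ | e | ee | eg | gZ | ge.
J: inherits non-unit rules of {J, Z} → JJ | e | ee | eg.
Z: inherits non-unit rules of {Z} → JJ | e.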